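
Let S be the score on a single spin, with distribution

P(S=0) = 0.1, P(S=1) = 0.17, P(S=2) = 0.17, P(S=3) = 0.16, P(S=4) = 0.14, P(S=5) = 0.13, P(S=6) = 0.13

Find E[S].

2.98

E[S] = Σ s·P(S=s)
 = 0·0.1 + 1·0.17 + 2·0.17 + 3·0.16 + 4·0.14 + 5·0.13 + 6·0.13
 = 0 + 0.17 + 0.34 + 0.48 + 0.56 + 0.65 + 0.78
 = 2.98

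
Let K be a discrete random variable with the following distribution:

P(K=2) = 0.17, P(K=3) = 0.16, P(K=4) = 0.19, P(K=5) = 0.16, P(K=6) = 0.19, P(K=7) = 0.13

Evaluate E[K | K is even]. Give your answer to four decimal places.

4.0727

P(K is even) = 0.17 + 0.19 + 0.19 = 0.55.
E[K | K is even] = [2·0.17 + 4·0.19 + 6·0.19] / 0.55
 = 2.24 / 0.55
 = 224/55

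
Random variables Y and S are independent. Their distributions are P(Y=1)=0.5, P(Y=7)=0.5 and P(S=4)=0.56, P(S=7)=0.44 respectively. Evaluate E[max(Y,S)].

E[max(Y,S)] = Σ_y Σ_s max(y,s) · P(Y=y)P(S=s)
 = 4·0.28 + 7·0.22 + 7·0.28 + 7·0.22
 = 1.12 + 1.54 + 1.96 + 1.54
 = 6.16

6.16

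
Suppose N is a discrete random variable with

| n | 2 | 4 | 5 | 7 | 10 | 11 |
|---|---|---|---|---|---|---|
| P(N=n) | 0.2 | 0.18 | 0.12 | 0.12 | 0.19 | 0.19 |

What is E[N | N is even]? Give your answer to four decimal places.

P(N is even) = 0.2 + 0.18 + 0.19 = 0.57.
E[N | N is even] = [2·0.2 + 4·0.18 + 10·0.19] / 0.57
 = 3.02 / 0.57
 = 302/57

5.2982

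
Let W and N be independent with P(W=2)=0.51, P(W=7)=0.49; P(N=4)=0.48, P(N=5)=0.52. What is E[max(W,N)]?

5.7352

E[max(W,N)] = Σ_w Σ_n max(w,n) · P(W=w)P(N=n)
 = 4·0.2448 + 5·0.2652 + 7·0.2352 + 7·0.2548
 = 0.9792 + 1.326 + 1.6464 + 1.7836
 = 5.7352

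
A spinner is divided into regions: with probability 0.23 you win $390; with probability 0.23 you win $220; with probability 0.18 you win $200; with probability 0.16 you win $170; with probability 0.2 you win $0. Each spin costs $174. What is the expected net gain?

E[payout] = 390·0.23 + 220·0.23 + 200·0.18 + 170·0.16 + 0·0.2
 = 89.7 + 50.6 + 36 + 27.2 + 0
 = 203.5
Net = 203.5 - 174 = 29.5

29.5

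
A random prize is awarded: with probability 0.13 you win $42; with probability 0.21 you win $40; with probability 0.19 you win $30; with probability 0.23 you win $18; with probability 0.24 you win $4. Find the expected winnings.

E[payout] = 42·0.13 + 40·0.21 + 30·0.19 + 18·0.23 + 4·0.24
 = 5.46 + 8.4 + 5.7 + 4.14 + 0.96
 = 24.66

24.66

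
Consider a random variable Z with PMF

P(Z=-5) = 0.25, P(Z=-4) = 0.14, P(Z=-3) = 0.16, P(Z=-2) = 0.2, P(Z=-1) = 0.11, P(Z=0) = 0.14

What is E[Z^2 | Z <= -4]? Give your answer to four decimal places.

21.7692

P(Z <= -4) = 0.25 + 0.14 = 0.39.
E[Z^2 | Z <= -4] = [25·0.25 + 16·0.14] / 0.39
 = 8.49 / 0.39
 = 283/13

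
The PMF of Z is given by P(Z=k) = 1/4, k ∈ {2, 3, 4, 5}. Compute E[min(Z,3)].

2.75

E[min(Z,3)] = Σ min(z,3)·P(Z=z)
 = 2·1/4 + 3·1/4 + 3·1/4 + 3·1/4
 = 1/2 + 3/4 + 3/4 + 3/4
 = 11/4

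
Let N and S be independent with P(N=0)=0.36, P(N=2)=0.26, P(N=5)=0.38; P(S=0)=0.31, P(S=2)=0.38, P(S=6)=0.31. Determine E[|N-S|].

E[|N-S|] = Σ_n Σ_s |n-s| · P(N=n)P(S=s)
 = 0·0.1116 + 2·0.1368 + 6·0.1116 + 2·0.0806 + 0·0.0988 + 4·0.0806 + 5·0.1178 + 3·0.1444 + 1·0.1178
 = 0 + 0.2736 + 0.6696 + 0.1612 + 0 + 0.3224 + 0.589 + 0.4332 + 0.1178
 = 2.5668

2.5668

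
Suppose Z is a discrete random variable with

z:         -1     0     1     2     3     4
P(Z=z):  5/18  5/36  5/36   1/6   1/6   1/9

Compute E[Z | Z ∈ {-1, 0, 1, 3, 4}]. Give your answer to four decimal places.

P(Z ∈ {-1, 0, 1, 3, 4}) = 5/18 + 5/36 + 5/36 + 1/6 + 1/9 = 5/6.
E[Z | Z ∈ {-1, 0, 1, 3, 4}] = [(-1)·5/18 + 0·5/36 + 1·5/36 + 3·1/6 + 4·1/9] / (5/6)
 = 29/36 / (5/6)
 = 29/30

0.9667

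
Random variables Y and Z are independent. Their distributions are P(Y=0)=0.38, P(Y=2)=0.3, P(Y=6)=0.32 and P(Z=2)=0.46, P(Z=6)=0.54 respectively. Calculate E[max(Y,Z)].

4.7488

E[max(Y,Z)] = Σ_y Σ_z max(y,z) · P(Y=y)P(Z=z)
 = 2·0.1748 + 6·0.2052 + 2·0.138 + 6·0.162 + 6·0.1472 + 6·0.1728
 = 0.3496 + 1.2312 + 0.276 + 0.972 + 0.8832 + 1.0368
 = 4.7488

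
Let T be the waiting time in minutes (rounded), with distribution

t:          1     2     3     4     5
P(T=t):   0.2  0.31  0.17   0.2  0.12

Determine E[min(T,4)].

2.61

E[min(T,4)] = Σ min(t,4)·P(T=t)
 = 1·0.2 + 2·0.31 + 3·0.17 + 4·0.2 + 4·0.12
 = 0.2 + 0.62 + 0.51 + 0.8 + 0.48
 = 2.61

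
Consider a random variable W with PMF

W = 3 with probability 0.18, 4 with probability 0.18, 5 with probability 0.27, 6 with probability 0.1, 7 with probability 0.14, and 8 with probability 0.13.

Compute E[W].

5.23

E[W] = Σ w·P(W=w)
 = 3·0.18 + 4·0.18 + 5·0.27 + 6·0.1 + 7·0.14 + 8·0.13
 = 0.54 + 0.72 + 1.35 + 0.6 + 0.98 + 1.04
 = 5.23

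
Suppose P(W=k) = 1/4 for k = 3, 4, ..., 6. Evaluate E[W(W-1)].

E[W(W-1)] = Σ w(w-1)·P(W=w)
 = 6·1/4 + 12·1/4 + 20·1/4 + 30·1/4
 = 3/2 + 3 + 5 + 15/2
 = 17

17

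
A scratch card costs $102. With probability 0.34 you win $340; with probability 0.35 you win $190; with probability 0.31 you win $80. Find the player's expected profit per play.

E[payout] = 340·0.34 + 190·0.35 + 80·0.31
 = 115.6 + 66.5 + 24.8
 = 206.9
Net = 206.9 - 102 = 104.9

104.9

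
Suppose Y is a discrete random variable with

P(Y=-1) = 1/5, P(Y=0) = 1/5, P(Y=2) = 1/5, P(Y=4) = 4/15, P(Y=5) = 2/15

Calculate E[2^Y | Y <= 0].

0.75

P(Y <= 0) = 1/5 + 1/5 = 2/5.
E[2^Y | Y <= 0] = [1/2·1/5 + 1·1/5] / (2/5)
 = 3/10 / (2/5)
 = 3/4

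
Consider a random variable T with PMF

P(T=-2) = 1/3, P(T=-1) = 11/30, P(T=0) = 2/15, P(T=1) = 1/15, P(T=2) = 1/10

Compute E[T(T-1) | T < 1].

3.28

P(T < 1) = 1/3 + 11/30 + 2/15 = 5/6.
E[T(T-1) | T < 1] = [6·1/3 + 2·11/30 + 0·2/15] / (5/6)
 = 41/15 / (5/6)
 = 82/25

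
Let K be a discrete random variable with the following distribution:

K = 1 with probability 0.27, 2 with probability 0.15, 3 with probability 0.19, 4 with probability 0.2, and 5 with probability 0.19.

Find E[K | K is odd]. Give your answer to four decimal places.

2.7538

P(K is odd) = 0.27 + 0.19 + 0.19 = 0.65.
E[K | K is odd] = [1·0.27 + 3·0.19 + 5·0.19] / 0.65
 = 1.79 / 0.65
 = 179/65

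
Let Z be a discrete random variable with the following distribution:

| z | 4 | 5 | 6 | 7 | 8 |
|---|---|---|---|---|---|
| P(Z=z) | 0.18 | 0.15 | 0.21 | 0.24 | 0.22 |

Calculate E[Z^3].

270.59

E[Z^3] = Σ z^3·P(Z=z)
 = 64·0.18 + 125·0.15 + 216·0.21 + 343·0.24 + 512·0.22
 = 11.52 + 18.75 + 45.36 + 82.32 + 112.64
 = 270.59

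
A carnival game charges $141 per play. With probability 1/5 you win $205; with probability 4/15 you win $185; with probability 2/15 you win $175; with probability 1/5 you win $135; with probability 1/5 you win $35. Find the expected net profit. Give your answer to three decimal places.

E[payout] = 205·1/5 + 185·4/15 + 175·2/15 + 135·1/5 + 35·1/5
 = 41 + 148/3 + 70/3 + 27 + 7
 = 443/3
Net = 443/3 - 141 = 20/3

6.667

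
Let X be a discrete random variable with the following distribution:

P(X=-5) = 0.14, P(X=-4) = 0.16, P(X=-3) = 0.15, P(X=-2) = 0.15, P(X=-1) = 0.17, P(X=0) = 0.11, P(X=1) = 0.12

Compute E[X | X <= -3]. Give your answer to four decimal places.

P(X <= -3) = 0.14 + 0.16 + 0.15 = 0.45.
E[X | X <= -3] = [(-5)·0.14 + (-4)·0.16 + (-3)·0.15] / 0.45
 = -1.79 / 0.45
 = -179/45

-3.9778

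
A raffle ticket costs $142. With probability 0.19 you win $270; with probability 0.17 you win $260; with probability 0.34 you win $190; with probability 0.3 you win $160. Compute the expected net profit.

E[payout] = 270·0.19 + 260·0.17 + 190·0.34 + 160·0.3
 = 51.3 + 44.2 + 64.6 + 48
 = 208.1
Net = 208.1 - 142 = 66.1

66.1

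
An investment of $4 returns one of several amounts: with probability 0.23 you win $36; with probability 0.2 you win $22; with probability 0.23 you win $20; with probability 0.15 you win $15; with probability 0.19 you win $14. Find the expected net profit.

E[payout] = 36·0.23 + 22·0.2 + 20·0.23 + 15·0.15 + 14·0.19
 = 8.28 + 4.4 + 4.6 + 2.25 + 2.66
 = 22.19
Net = 22.19 - 4 = 18.19

18.19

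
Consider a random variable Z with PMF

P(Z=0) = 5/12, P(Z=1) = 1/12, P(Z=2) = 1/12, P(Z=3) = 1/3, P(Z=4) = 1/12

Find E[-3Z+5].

0.25

E[-3Z+5] = Σ (-3z+5)·P(Z=z)
 = 5·5/12 + 2·1/12 + (-1)·1/12 + (-4)·1/3 + (-7)·1/12
 = 25/12 + 1/6 + (-1/12) + (-4/3) + (-7/12)
 = 1/4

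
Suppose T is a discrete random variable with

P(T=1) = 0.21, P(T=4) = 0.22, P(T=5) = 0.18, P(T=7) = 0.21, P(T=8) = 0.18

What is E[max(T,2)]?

E[max(T,2)] = Σ max(t,2)·P(T=t)
 = 2·0.21 + 4·0.22 + 5·0.18 + 7·0.21 + 8·0.18
 = 0.42 + 0.88 + 0.9 + 1.47 + 1.44
 = 5.11

5.11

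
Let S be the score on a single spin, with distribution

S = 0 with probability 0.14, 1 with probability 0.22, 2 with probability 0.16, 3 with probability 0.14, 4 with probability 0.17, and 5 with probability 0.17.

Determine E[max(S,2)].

2.99

E[max(S,2)] = Σ max(s,2)·P(S=s)
 = 2·0.14 + 2·0.22 + 2·0.16 + 3·0.14 + 4·0.17 + 5·0.17
 = 0.28 + 0.44 + 0.32 + 0.42 + 0.68 + 0.85
 = 2.99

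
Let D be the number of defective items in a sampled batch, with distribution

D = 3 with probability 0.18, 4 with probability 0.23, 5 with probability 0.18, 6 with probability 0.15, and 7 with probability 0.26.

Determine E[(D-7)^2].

E[(D-7)^2] = Σ (d-7)^2·P(D=d)
 = 16·0.18 + 9·0.23 + 4·0.18 + 1·0.15 + 0·0.26
 = 2.88 + 2.07 + 0.72 + 0.15 + 0
 = 5.82

5.82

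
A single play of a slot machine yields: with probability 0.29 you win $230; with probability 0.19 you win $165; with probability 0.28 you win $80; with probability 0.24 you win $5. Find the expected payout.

121.65

E[payout] = 230·0.29 + 165·0.19 + 80·0.28 + 5·0.24
 = 66.7 + 31.35 + 22.4 + 1.2
 = 121.65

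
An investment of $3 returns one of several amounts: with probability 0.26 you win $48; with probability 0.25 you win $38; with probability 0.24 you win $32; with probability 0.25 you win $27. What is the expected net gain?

E[payout] = 48·0.26 + 38·0.25 + 32·0.24 + 27·0.25
 = 12.48 + 9.5 + 7.68 + 6.75
 = 36.41
Net = 36.41 - 3 = 33.41

33.41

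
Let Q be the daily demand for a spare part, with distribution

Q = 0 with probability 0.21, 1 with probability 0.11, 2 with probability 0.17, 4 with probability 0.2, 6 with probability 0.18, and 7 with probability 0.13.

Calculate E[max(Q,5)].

5.44

E[max(Q,5)] = Σ max(q,5)·P(Q=q)
 = 5·0.21 + 5·0.11 + 5·0.17 + 5·0.2 + 6·0.18 + 7·0.13
 = 1.05 + 0.55 + 0.85 + 1 + 1.08 + 0.91
 = 5.44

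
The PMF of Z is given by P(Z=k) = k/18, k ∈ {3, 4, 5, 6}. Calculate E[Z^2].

E[Z^2] = Σ z^2·P(Z=z)
 = 9·1/6 + 16·2/9 + 25·5/18 + 36·1/3
 = 3/2 + 32/9 + 125/18 + 12
 = 24

24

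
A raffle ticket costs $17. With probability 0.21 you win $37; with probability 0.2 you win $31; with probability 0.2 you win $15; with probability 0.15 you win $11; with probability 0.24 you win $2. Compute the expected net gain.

2.1

E[payout] = 37·0.21 + 31·0.2 + 15·0.2 + 11·0.15 + 2·0.24
 = 7.77 + 6.2 + 3 + 1.65 + 0.48
 = 19.1
Net = 19.1 - 17 = 2.1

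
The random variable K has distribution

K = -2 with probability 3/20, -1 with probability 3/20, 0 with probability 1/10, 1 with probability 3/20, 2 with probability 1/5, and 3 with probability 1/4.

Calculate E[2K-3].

E[2K-3] = Σ (2k-3)·P(K=k)
 = (-7)·3/20 + (-5)·3/20 + (-3)·1/10 + (-1)·3/20 + 1·1/5 + 3·1/4
 = (-21/20) + (-3/4) + (-3/10) + (-3/20) + 1/5 + 3/4
 = -13/10

-1.3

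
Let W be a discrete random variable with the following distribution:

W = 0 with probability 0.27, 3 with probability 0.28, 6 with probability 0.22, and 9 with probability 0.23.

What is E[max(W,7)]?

7.46

E[max(W,7)] = Σ max(w,7)·P(W=w)
 = 7·0.27 + 7·0.28 + 7·0.22 + 9·0.23
 = 1.89 + 1.96 + 1.54 + 2.07
 = 7.46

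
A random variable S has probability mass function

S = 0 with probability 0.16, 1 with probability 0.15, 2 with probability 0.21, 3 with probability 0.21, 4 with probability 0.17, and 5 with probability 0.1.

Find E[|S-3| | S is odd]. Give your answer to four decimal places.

P(S is odd) = 0.15 + 0.21 + 0.1 = 0.46.
E[|S-3| | S is odd] = [2·0.15 + 0·0.21 + 2·0.1] / 0.46
 = 0.5 / 0.46
 = 25/23

1.0870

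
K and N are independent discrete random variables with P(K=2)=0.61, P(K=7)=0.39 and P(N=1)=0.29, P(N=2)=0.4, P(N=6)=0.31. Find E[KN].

E[KN] = Σ_k Σ_n kn · P(K=k)P(N=n)
 = 2·0.1769 + 4·0.244 + 12·0.1891 + 7·0.1131 + 14·0.156 + 42·0.1209
 = 0.3538 + 0.976 + 2.2692 + 0.7917 + 2.184 + 5.0778
 = 11.6525

11.6525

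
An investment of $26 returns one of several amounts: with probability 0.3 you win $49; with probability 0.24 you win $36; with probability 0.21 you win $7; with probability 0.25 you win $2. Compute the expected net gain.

-0.69

E[payout] = 49·0.3 + 36·0.24 + 7·0.21 + 2·0.25
 = 14.7 + 8.64 + 1.47 + 0.5
 = 25.31
Net = 25.31 - 26 = -0.69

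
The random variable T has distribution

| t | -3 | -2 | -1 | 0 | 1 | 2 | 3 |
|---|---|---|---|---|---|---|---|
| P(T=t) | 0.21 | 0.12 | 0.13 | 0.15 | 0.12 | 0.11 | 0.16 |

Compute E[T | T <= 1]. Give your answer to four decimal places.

P(T <= 1) = 0.21 + 0.12 + 0.13 + 0.15 + 0.12 = 0.73.
E[T | T <= 1] = [(-3)·0.21 + (-2)·0.12 + (-1)·0.13 + 0·0.15 + 1·0.12] / 0.73
 = -0.88 / 0.73
 = -88/73

-1.2055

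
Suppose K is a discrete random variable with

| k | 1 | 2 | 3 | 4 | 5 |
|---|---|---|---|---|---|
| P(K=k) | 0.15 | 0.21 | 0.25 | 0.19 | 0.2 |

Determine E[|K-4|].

1.32

E[|K-4|] = Σ |k-4|·P(K=k)
 = 3·0.15 + 2·0.21 + 1·0.25 + 0·0.19 + 1·0.2
 = 0.45 + 0.42 + 0.25 + 0 + 0.2
 = 1.32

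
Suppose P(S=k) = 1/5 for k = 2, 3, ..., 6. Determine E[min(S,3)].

2.8

E[min(S,3)] = Σ min(s,3)·P(S=s)
 = 2·1/5 + 3·1/5 + 3·1/5 + 3·1/5 + 3·1/5
 = 2/5 + 3/5 + 3/5 + 3/5 + 3/5
 = 14/5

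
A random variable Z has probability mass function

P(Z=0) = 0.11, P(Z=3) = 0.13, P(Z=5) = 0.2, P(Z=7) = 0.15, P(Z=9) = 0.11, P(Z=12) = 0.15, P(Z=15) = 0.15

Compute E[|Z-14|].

6.82

E[|Z-14|] = Σ |z-14|·P(Z=z)
 = 14·0.11 + 11·0.13 + 9·0.2 + 7·0.15 + 5·0.11 + 2·0.15 + 1·0.15
 = 1.54 + 1.43 + 1.8 + 1.05 + 0.55 + 0.3 + 0.15
 = 6.82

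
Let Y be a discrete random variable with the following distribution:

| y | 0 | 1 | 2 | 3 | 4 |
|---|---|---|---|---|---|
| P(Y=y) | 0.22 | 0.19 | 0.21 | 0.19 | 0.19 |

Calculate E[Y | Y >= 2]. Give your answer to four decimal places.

P(Y >= 2) = 0.21 + 0.19 + 0.19 = 0.59.
E[Y | Y >= 2] = [2·0.21 + 3·0.19 + 4·0.19] / 0.59
 = 1.75 / 0.59
 = 175/59

2.9661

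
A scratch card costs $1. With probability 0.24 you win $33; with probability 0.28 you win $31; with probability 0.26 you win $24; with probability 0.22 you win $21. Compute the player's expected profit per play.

E[payout] = 33·0.24 + 31·0.28 + 24·0.26 + 21·0.22
 = 7.92 + 8.68 + 6.24 + 4.62
 = 27.46
Net = 27.46 - 1 = 26.46

26.46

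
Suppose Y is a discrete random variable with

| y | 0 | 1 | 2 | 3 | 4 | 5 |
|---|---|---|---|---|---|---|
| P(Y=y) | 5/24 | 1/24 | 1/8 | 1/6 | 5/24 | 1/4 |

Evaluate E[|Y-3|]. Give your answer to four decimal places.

1.5417

E[|Y-3|] = Σ |y-3|·P(Y=y)
 = 3·5/24 + 2·1/24 + 1·1/8 + 0·1/6 + 1·5/24 + 2·1/4
 = 5/8 + 1/12 + 1/8 + 0 + 5/24 + 1/2
 = 37/24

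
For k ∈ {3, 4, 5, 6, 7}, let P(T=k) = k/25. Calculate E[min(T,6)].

E[min(T,6)] = Σ min(t,6)·P(T=t)
 = 3·3/25 + 4·4/25 + 5·1/5 + 6·6/25 + 6·7/25
 = 9/25 + 16/25 + 1 + 36/25 + 42/25
 = 128/25

5.12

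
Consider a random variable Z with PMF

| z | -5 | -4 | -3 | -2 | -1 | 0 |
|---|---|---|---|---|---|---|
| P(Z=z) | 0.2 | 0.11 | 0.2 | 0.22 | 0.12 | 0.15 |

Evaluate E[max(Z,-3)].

E[max(Z,-3)] = Σ max(z,-3)·P(Z=z)
 = (-3)·0.2 + (-3)·0.11 + (-3)·0.2 + (-2)·0.22 + (-1)·0.12 + 0·0.15
 = (-0.6) + (-0.33) + (-0.6) + (-0.44) + (-0.12) + 0
 = -2.09

-2.09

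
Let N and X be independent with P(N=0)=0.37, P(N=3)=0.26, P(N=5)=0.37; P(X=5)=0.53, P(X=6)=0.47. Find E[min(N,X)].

2.63

E[min(N,X)] = Σ_n Σ_x min(n,x) · P(N=n)P(X=x)
 = 0·0.1961 + 0·0.1739 + 3·0.1378 + 3·0.1222 + 5·0.1961 + 5·0.1739
 = 0 + 0 + 0.4134 + 0.3666 + 0.9805 + 0.8695
 = 2.63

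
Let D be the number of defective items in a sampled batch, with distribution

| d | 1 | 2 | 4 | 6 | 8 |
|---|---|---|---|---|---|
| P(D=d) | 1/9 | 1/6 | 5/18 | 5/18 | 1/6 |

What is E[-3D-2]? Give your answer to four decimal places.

-15.6667

E[-3D-2] = Σ (-3d-2)·P(D=d)
 = (-5)·1/9 + (-8)·1/6 + (-14)·5/18 + (-20)·5/18 + (-26)·1/6
 = (-5/9) + (-4/3) + (-35/9) + (-50/9) + (-13/3)
 = -47/3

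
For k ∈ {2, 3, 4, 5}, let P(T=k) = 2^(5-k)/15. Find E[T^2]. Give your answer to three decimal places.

E[T^2] = Σ t^2·P(T=t)
 = 4·8/15 + 9·4/15 + 16·2/15 + 25·1/15
 = 32/15 + 12/5 + 32/15 + 5/3
 = 25/3

8.333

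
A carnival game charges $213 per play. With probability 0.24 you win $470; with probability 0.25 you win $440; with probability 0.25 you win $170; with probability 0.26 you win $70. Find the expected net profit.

E[payout] = 470·0.24 + 440·0.25 + 170·0.25 + 70·0.26
 = 112.8 + 110 + 42.5 + 18.2
 = 283.5
Net = 283.5 - 213 = 70.5

70.5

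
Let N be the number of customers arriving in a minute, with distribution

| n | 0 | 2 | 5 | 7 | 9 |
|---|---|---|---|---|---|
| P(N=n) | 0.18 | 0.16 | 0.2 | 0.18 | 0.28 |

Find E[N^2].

37.14

E[N^2] = Σ n^2·P(N=n)
 = 0·0.18 + 4·0.16 + 25·0.2 + 49·0.18 + 81·0.28
 = 0 + 0.64 + 5 + 8.82 + 22.68
 = 37.14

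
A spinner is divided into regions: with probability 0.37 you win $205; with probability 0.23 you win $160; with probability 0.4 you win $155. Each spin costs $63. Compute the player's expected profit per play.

111.65

E[payout] = 205·0.37 + 160·0.23 + 155·0.4
 = 75.85 + 36.8 + 62
 = 174.65
Net = 174.65 - 63 = 111.65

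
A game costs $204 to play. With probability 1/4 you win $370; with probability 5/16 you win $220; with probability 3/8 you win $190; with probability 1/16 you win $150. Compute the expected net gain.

E[payout] = 370·1/4 + 220·5/16 + 190·3/8 + 150·1/16
 = 185/2 + 275/4 + 285/4 + 75/8
 = 1935/8
Net = 1935/8 - 204 = 303/8

37.875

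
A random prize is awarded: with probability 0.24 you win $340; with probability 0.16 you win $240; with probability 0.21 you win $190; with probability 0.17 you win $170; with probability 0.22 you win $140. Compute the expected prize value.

219.6

E[payout] = 340·0.24 + 240·0.16 + 190·0.21 + 170·0.17 + 140·0.22
 = 81.6 + 38.4 + 39.9 + 28.9 + 30.8
 = 219.6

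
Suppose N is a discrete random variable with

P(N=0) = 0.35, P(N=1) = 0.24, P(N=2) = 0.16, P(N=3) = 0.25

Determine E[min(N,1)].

0.65

E[min(N,1)] = Σ min(n,1)·P(N=n)
 = 0·0.35 + 1·0.24 + 1·0.16 + 1·0.25
 = 0 + 0.24 + 0.16 + 0.25
 = 0.65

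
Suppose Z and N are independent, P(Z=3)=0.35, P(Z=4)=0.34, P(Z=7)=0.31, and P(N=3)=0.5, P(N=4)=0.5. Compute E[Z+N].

8.08

E[Z+N] = Σ_z Σ_n (z+n) · P(Z=z)P(N=n)
 = 6·0.175 + 7·0.175 + 7·0.17 + 8·0.17 + 10·0.155 + 11·0.155
 = 1.05 + 1.225 + 1.19 + 1.36 + 1.55 + 1.705
 = 8.08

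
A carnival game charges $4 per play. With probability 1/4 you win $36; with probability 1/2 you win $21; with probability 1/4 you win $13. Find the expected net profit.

18.75

E[payout] = 36·1/4 + 21·1/2 + 13·1/4
 = 9 + 21/2 + 13/4
 = 91/4
Net = 91/4 - 4 = 75/4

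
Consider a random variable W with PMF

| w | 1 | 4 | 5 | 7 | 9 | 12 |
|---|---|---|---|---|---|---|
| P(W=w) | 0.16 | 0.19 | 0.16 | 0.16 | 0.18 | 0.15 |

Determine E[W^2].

51.22

E[W^2] = Σ w^2·P(W=w)
 = 1·0.16 + 16·0.19 + 25·0.16 + 49·0.16 + 81·0.18 + 144·0.15
 = 0.16 + 3.04 + 4 + 7.84 + 14.58 + 21.6
 = 51.22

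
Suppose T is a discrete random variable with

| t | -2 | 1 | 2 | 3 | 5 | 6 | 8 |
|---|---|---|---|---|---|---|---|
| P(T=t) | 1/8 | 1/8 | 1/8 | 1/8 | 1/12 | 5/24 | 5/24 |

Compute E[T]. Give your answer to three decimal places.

E[T] = Σ t·P(T=t)
 = (-2)·1/8 + 1·1/8 + 2·1/8 + 3·1/8 + 5·1/12 + 6·5/24 + 8·5/24
 = (-1/4) + 1/8 + 1/4 + 3/8 + 5/12 + 5/4 + 5/3
 = 23/6

3.833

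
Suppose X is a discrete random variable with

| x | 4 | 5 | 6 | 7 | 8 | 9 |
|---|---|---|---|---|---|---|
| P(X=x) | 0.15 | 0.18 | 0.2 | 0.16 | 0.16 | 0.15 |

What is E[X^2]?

44.33

E[X^2] = Σ x^2·P(X=x)
 = 16·0.15 + 25·0.18 + 36·0.2 + 49·0.16 + 64·0.16 + 81·0.15
 = 2.4 + 4.5 + 7.2 + 7.84 + 10.24 + 12.15
 = 44.33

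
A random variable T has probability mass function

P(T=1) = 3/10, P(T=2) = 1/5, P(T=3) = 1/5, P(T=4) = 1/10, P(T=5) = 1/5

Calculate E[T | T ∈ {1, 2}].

P(T ∈ {1, 2}) = 3/10 + 1/5 = 1/2.
E[T | T ∈ {1, 2}] = [1·3/10 + 2·1/5] / (1/2)
 = 7/10 / (1/2)
 = 7/5

1.4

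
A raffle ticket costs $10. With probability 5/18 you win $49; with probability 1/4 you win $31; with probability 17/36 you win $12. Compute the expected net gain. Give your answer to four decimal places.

E[payout] = 49·5/18 + 31·1/4 + 12·17/36
 = 245/18 + 31/4 + 17/3
 = 973/36
Net = 973/36 - 10 = 613/36

17.0278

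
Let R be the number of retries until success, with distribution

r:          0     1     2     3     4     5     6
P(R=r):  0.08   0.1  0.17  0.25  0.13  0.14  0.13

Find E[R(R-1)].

E[R(R-1)] = Σ r(r-1)·P(R=r)
 = 0·0.08 + 0·0.1 + 2·0.17 + 6·0.25 + 12·0.13 + 20·0.14 + 30·0.13
 = 0 + 0 + 0.34 + 1.5 + 1.56 + 2.8 + 3.9
 = 10.1

10.1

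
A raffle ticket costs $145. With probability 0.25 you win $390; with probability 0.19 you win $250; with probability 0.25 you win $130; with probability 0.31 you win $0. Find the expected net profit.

E[payout] = 390·0.25 + 250·0.19 + 130·0.25 + 0·0.31
 = 97.5 + 47.5 + 32.5 + 0
 = 177.5
Net = 177.5 - 145 = 32.5

32.5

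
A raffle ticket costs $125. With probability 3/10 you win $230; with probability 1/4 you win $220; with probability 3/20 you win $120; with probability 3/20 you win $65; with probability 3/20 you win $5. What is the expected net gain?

E[payout] = 230·3/10 + 220·1/4 + 120·3/20 + 65·3/20 + 5·3/20
 = 69 + 55 + 18 + 39/4 + 3/4
 = 305/2
Net = 305/2 - 125 = 55/2

27.5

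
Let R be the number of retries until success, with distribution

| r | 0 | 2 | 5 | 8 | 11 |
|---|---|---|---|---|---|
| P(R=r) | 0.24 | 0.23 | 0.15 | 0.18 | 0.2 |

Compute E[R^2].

E[R^2] = Σ r^2·P(R=r)
 = 0·0.24 + 4·0.23 + 25·0.15 + 64·0.18 + 121·0.2
 = 0 + 0.92 + 3.75 + 11.52 + 24.2
 = 40.39

40.39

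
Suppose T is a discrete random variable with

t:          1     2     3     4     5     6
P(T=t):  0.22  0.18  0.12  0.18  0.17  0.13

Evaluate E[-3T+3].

-6.87

E[-3T+3] = Σ (-3t+3)·P(T=t)
 = 0·0.22 + (-3)·0.18 + (-6)·0.12 + (-9)·0.18 + (-12)·0.17 + (-15)·0.13
 = 0 + (-0.54) + (-0.72) + (-1.62) + (-2.04) + (-1.95)
 = -6.87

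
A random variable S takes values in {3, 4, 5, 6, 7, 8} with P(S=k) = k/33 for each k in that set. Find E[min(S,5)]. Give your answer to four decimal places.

4.6970

E[min(S,5)] = Σ min(s,5)·P(S=s)
 = 3·1/11 + 4·4/33 + 5·5/33 + 5·2/11 + 5·7/33 + 5·8/33
 = 3/11 + 16/33 + 25/33 + 10/11 + 35/33 + 40/33
 = 155/33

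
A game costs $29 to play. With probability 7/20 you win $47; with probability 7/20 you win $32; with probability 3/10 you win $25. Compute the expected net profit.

6.15

E[payout] = 47·7/20 + 32·7/20 + 25·3/10
 = 329/20 + 56/5 + 15/2
 = 703/20
Net = 703/20 - 29 = 123/20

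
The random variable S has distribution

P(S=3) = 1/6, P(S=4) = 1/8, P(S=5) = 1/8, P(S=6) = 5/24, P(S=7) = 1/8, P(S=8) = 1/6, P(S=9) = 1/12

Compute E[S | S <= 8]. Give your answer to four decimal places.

5.5455

P(S <= 8) = 1/6 + 1/8 + 1/8 + 5/24 + 1/8 + 1/6 = 11/12.
E[S | S <= 8] = [3·1/6 + 4·1/8 + 5·1/8 + 6·5/24 + 7·1/8 + 8·1/6] / (11/12)
 = 61/12 / (11/12)
 = 61/11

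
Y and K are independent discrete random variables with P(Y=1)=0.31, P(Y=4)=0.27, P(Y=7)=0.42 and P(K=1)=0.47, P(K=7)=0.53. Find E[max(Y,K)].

5.7451

E[max(Y,K)] = Σ_y Σ_k max(y,k) · P(Y=y)P(K=k)
 = 1·0.1457 + 7·0.1643 + 4·0.1269 + 7·0.1431 + 7·0.1974 + 7·0.2226
 = 0.1457 + 1.1501 + 0.5076 + 1.0017 + 1.3818 + 1.5582
 = 5.7451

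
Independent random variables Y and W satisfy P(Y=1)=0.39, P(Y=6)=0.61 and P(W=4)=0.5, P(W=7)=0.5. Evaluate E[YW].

22.275

E[YW] = Σ_y Σ_w yw · P(Y=y)P(W=w)
 = 4·0.195 + 7·0.195 + 24·0.305 + 42·0.305
 = 0.78 + 1.365 + 7.32 + 12.81
 = 22.275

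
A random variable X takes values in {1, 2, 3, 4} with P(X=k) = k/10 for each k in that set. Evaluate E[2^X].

E[2^X] = Σ 2^x·P(X=x)
 = 2·1/10 + 4·1/5 + 8·3/10 + 16·2/5
 = 1/5 + 4/5 + 12/5 + 32/5
 = 49/5

9.8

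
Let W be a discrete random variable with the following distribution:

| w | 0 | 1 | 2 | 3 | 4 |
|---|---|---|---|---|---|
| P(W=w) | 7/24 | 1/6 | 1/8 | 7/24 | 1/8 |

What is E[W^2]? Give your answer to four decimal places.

5.2917

E[W^2] = Σ w^2·P(W=w)
 = 0·7/24 + 1·1/6 + 4·1/8 + 9·7/24 + 16·1/8
 = 0 + 1/6 + 1/2 + 21/8 + 2
 = 127/24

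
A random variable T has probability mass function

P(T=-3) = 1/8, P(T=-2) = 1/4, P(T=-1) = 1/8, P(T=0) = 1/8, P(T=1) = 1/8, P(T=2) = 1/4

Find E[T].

E[T] = Σ t·P(T=t)
 = (-3)·1/8 + (-2)·1/4 + (-1)·1/8 + 0·1/8 + 1·1/8 + 2·1/4
 = (-3/8) + (-1/2) + (-1/8) + 0 + 1/8 + 1/2
 = -3/8

-0.375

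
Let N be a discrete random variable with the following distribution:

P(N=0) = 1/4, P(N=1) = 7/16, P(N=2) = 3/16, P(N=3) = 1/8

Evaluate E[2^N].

2.875

E[2^N] = Σ 2^n·P(N=n)
 = 1·1/4 + 2·7/16 + 4·3/16 + 8·1/8
 = 1/4 + 7/8 + 3/4 + 1
 = 23/8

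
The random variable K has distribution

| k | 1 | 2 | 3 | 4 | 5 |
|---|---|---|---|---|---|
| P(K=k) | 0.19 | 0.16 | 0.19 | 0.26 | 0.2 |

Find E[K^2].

11.7

E[K^2] = Σ k^2·P(K=k)
 = 1·0.19 + 4·0.16 + 9·0.19 + 16·0.26 + 25·0.2
 = 0.19 + 0.64 + 1.71 + 4.16 + 5
 = 11.7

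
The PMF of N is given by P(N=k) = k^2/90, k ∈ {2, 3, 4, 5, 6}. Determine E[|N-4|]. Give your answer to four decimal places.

E[|N-4|] = Σ |n-4|·P(N=n)
 = 2·2/45 + 1·1/10 + 0·8/45 + 1·5/18 + 2·2/5
 = 4/45 + 1/10 + 0 + 5/18 + 4/5
 = 19/15

1.2667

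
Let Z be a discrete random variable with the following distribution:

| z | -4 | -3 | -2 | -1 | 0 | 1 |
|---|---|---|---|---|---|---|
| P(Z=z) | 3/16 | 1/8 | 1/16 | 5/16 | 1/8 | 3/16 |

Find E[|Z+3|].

2

E[|Z+3|] = Σ |z+3|·P(Z=z)
 = 1·3/16 + 0·1/8 + 1·1/16 + 2·5/16 + 3·1/8 + 4·3/16
 = 3/16 + 0 + 1/16 + 5/8 + 3/8 + 3/4
 = 2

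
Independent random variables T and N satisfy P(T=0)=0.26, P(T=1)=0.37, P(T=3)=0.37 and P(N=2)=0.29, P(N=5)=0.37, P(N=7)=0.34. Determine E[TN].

7.1188

E[TN] = Σ_t Σ_n tn · P(T=t)P(N=n)
 = 0·0.0754 + 0·0.0962 + 0·0.0884 + 2·0.1073 + 5·0.1369 + 7·0.1258 + 6·0.1073 + 15·0.1369 + 21·0.1258
 = 0 + 0 + 0 + 0.2146 + 0.6845 + 0.8806 + 0.6438 + 2.0535 + 2.6418
 = 7.1188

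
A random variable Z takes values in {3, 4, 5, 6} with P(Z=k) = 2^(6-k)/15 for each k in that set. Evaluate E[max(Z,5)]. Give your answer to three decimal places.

E[max(Z,5)] = Σ max(z,5)·P(Z=z)
 = 5·8/15 + 5·4/15 + 5·2/15 + 6·1/15
 = 8/3 + 4/3 + 2/3 + 2/5
 = 76/15

5.067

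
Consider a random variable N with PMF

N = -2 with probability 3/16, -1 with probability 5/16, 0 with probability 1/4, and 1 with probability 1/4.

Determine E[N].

E[N] = Σ n·P(N=n)
 = (-2)·3/16 + (-1)·5/16 + 0·1/4 + 1·1/4
 = (-3/8) + (-5/16) + 0 + 1/4
 = -7/16

-0.4375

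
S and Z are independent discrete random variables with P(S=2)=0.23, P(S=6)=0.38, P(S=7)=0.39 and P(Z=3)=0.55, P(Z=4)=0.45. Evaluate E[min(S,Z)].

3.1165

E[min(S,Z)] = Σ_s Σ_z min(s,z) · P(S=s)P(Z=z)
 = 2·0.1265 + 2·0.1035 + 3·0.209 + 4·0.171 + 3·0.2145 + 4·0.1755
 = 0.253 + 0.207 + 0.627 + 0.684 + 0.6435 + 0.702
 = 3.1165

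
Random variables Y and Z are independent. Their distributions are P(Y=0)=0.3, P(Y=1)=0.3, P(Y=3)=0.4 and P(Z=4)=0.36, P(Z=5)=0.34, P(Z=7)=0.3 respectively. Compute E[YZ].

7.86

E[YZ] = Σ_y Σ_z yz · P(Y=y)P(Z=z)
 = 0·0.108 + 0·0.102 + 0·0.09 + 4·0.108 + 5·0.102 + 7·0.09 + 12·0.144 + 15·0.136 + 21·0.12
 = 0 + 0 + 0 + 0.432 + 0.51 + 0.63 + 1.728 + 2.04 + 2.52
 = 7.86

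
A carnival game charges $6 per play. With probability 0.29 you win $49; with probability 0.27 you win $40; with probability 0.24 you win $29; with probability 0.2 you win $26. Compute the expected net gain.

31.17

E[payout] = 49·0.29 + 40·0.27 + 29·0.24 + 26·0.2
 = 14.21 + 10.8 + 6.96 + 5.2
 = 37.17
Net = 37.17 - 6 = 31.17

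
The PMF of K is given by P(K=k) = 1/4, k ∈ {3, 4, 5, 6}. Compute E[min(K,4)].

3.75

E[min(K,4)] = Σ min(k,4)·P(K=k)
 = 3·1/4 + 4·1/4 + 4·1/4 + 4·1/4
 = 3/4 + 1 + 1 + 1
 = 15/4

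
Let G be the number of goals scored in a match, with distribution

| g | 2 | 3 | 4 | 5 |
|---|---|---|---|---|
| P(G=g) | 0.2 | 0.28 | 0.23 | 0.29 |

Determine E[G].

E[G] = Σ g·P(G=g)
 = 2·0.2 + 3·0.28 + 4·0.23 + 5·0.29
 = 0.4 + 0.84 + 0.92 + 1.45
 = 3.61

3.61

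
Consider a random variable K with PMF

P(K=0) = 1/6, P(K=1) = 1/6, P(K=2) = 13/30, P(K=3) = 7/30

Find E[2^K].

E[2^K] = Σ 2^k·P(K=k)
 = 1·1/6 + 2·1/6 + 4·13/30 + 8·7/30
 = 1/6 + 1/3 + 26/15 + 28/15
 = 41/10

4.1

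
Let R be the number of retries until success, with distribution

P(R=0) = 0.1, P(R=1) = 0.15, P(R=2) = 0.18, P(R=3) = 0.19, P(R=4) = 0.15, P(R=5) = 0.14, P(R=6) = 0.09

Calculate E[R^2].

11.72

E[R^2] = Σ r^2·P(R=r)
 = 0·0.1 + 1·0.15 + 4·0.18 + 9·0.19 + 16·0.15 + 25·0.14 + 36·0.09
 = 0 + 0.15 + 0.72 + 1.71 + 2.4 + 3.5 + 3.24
 = 11.72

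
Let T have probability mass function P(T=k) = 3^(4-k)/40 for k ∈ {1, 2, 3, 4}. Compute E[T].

1.45

E[T] = Σ t·P(T=t)
 = 1·27/40 + 2·9/40 + 3·3/40 + 4·1/40
 = 27/40 + 9/20 + 9/40 + 1/10
 = 29/20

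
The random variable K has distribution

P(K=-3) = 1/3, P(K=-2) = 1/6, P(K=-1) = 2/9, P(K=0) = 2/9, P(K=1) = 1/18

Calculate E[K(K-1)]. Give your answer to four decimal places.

5.4444

E[K(K-1)] = Σ k(k-1)·P(K=k)
 = 12·1/3 + 6·1/6 + 2·2/9 + 0·2/9 + 0·1/18
 = 4 + 1 + 4/9 + 0 + 0
 = 49/9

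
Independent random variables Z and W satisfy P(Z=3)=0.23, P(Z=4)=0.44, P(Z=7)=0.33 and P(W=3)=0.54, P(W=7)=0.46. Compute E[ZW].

23.0384

E[ZW] = Σ_z Σ_w zw · P(Z=z)P(W=w)
 = 9·0.1242 + 21·0.1058 + 12·0.2376 + 28·0.2024 + 21·0.1782 + 49·0.1518
 = 1.1178 + 2.2218 + 2.8512 + 5.6672 + 3.7422 + 7.4382
 = 23.0384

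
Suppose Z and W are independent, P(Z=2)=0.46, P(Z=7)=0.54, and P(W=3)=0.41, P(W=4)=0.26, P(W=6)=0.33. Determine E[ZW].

E[ZW] = Σ_z Σ_w zw · P(Z=z)P(W=w)
 = 6·0.1886 + 8·0.1196 + 12·0.1518 + 21·0.2214 + 28·0.1404 + 42·0.1782
 = 1.1316 + 0.9568 + 1.8216 + 4.6494 + 3.9312 + 7.4844
 = 19.975

19.975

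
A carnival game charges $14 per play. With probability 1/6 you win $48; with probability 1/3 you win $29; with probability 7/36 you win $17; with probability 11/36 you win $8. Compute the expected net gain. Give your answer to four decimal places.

9.4167

E[payout] = 48·1/6 + 29·1/3 + 17·7/36 + 8·11/36
 = 8 + 29/3 + 119/36 + 22/9
 = 281/12
Net = 281/12 - 14 = 113/12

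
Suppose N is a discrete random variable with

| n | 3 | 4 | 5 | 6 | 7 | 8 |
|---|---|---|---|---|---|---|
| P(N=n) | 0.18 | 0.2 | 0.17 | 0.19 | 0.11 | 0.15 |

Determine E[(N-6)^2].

3.3

E[(N-6)^2] = Σ (n-6)^2·P(N=n)
 = 9·0.18 + 4·0.2 + 1·0.17 + 0·0.19 + 1·0.11 + 4·0.15
 = 1.62 + 0.8 + 0.17 + 0 + 0.11 + 0.6
 = 3.3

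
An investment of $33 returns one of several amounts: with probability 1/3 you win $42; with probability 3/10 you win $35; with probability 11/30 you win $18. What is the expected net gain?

E[payout] = 42·1/3 + 35·3/10 + 18·11/30
 = 14 + 21/2 + 33/5
 = 311/10
Net = 311/10 - 33 = -19/10

-1.9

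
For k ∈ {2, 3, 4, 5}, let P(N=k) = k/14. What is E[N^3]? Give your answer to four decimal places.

E[N^3] = Σ n^3·P(N=n)
 = 8·1/7 + 27·3/14 + 64·2/7 + 125·5/14
 = 8/7 + 81/14 + 128/7 + 625/14
 = 489/7

69.8571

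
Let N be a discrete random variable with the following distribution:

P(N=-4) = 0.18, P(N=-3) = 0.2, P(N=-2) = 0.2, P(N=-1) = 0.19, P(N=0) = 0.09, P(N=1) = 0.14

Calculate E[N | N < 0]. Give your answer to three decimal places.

-2.481

P(N < 0) = 0.18 + 0.2 + 0.2 + 0.19 = 0.77.
E[N | N < 0] = [(-4)·0.18 + (-3)·0.2 + (-2)·0.2 + (-1)·0.19] / 0.77
 = -1.91 / 0.77
 = -191/77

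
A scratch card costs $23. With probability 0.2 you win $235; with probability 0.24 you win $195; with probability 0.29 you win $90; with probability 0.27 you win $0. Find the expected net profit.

E[payout] = 235·0.2 + 195·0.24 + 90·0.29 + 0·0.27
 = 47 + 46.8 + 26.1 + 0
 = 119.9
Net = 119.9 - 23 = 96.9

96.9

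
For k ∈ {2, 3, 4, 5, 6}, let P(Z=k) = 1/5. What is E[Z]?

E[Z] = Σ z·P(Z=z)
 = 2·1/5 + 3·1/5 + 4·1/5 + 5·1/5 + 6·1/5
 = 2/5 + 3/5 + 4/5 + 1 + 6/5
 = 4

4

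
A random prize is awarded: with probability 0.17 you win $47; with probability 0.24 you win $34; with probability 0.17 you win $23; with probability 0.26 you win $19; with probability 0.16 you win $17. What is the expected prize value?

E[payout] = 47·0.17 + 34·0.24 + 23·0.17 + 19·0.26 + 17·0.16
 = 7.99 + 8.16 + 3.91 + 4.94 + 2.72
 = 27.72

27.72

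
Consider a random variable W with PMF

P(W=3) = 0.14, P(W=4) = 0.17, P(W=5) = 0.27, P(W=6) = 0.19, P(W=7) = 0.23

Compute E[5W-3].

E[5W-3] = Σ (5w-3)·P(W=w)
 = 12·0.14 + 17·0.17 + 22·0.27 + 27·0.19 + 32·0.23
 = 1.68 + 2.89 + 5.94 + 5.13 + 7.36
 = 23

23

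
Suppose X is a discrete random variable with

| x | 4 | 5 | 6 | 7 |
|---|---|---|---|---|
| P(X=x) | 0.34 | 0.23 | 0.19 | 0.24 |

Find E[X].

5.33

E[X] = Σ x·P(X=x)
 = 4·0.34 + 5·0.23 + 6·0.19 + 7·0.24
 = 1.36 + 1.15 + 1.14 + 1.68
 = 5.33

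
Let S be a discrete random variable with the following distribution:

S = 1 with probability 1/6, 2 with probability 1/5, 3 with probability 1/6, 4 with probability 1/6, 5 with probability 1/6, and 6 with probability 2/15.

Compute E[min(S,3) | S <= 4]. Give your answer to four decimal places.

2.2381

P(S <= 4) = 1/6 + 1/5 + 1/6 + 1/6 = 7/10.
E[min(S,3) | S <= 4] = [1·1/6 + 2·1/5 + 3·1/6 + 3·1/6] / (7/10)
 = 47/30 / (7/10)
 = 47/21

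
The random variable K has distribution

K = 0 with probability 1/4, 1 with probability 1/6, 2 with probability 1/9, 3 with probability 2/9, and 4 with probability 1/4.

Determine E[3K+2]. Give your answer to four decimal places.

E[3K+2] = Σ (3k+2)·P(K=k)
 = 2·1/4 + 5·1/6 + 8·1/9 + 11·2/9 + 14·1/4
 = 1/2 + 5/6 + 8/9 + 22/9 + 7/2
 = 49/6

8.1667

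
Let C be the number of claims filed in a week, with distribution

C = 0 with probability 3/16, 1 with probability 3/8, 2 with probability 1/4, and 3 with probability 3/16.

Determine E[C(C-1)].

E[C(C-1)] = Σ c(c-1)·P(C=c)
 = 0·3/16 + 0·3/8 + 2·1/4 + 6·3/16
 = 0 + 0 + 1/2 + 9/8
 = 13/8

1.625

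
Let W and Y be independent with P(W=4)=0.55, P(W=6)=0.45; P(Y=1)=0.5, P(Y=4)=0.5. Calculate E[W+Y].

7.4

E[W+Y] = Σ_w Σ_y (w+y) · P(W=w)P(Y=y)
 = 5·0.275 + 8·0.275 + 7·0.225 + 10·0.225
 = 1.375 + 2.2 + 1.575 + 2.25
 = 7.4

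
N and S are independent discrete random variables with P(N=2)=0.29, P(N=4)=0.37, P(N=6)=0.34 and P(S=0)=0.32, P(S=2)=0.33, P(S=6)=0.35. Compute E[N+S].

6.86

E[N+S] = Σ_n Σ_s (n+s) · P(N=n)P(S=s)
 = 2·0.0928 + 4·0.0957 + 8·0.1015 + 4·0.1184 + 6·0.1221 + 10·0.1295 + 6·0.1088 + 8·0.1122 + 12·0.119
 = 0.1856 + 0.3828 + 0.812 + 0.4736 + 0.7326 + 1.295 + 0.6528 + 0.8976 + 1.428
 = 6.86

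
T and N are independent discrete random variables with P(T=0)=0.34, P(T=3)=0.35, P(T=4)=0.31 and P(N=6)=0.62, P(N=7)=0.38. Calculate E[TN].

E[TN] = Σ_t Σ_n tn · P(T=t)P(N=n)
 = 0·0.2108 + 0·0.1292 + 18·0.217 + 21·0.133 + 24·0.1922 + 28·0.1178
 = 0 + 0 + 3.906 + 2.793 + 4.6128 + 3.2984
 = 14.6102

14.6102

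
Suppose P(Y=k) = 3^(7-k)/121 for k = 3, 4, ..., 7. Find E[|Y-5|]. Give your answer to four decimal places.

1.6033

E[|Y-5|] = Σ |y-5|·P(Y=y)
 = 2·81/121 + 1·27/121 + 0·9/121 + 1·3/121 + 2·1/121
 = 162/121 + 27/121 + 0 + 3/121 + 2/121
 = 194/121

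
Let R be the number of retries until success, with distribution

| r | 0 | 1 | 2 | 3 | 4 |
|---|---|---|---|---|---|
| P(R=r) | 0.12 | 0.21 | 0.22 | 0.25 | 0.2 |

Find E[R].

E[R] = Σ r·P(R=r)
 = 0·0.12 + 1·0.21 + 2·0.22 + 3·0.25 + 4·0.2
 = 0 + 0.21 + 0.44 + 0.75 + 0.8
 = 2.2

2.2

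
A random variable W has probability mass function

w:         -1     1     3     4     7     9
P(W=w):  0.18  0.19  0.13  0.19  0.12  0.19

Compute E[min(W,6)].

3.02

E[min(W,6)] = Σ min(w,6)·P(W=w)
 = (-1)·0.18 + 1·0.19 + 3·0.13 + 4·0.19 + 6·0.12 + 6·0.19
 = (-0.18) + 0.19 + 0.39 + 0.76 + 0.72 + 1.14
 = 3.02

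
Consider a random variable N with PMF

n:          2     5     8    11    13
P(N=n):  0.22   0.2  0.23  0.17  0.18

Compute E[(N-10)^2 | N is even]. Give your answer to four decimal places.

33.3333

P(N is even) = 0.22 + 0.23 = 0.45.
E[(N-10)^2 | N is even] = [64·0.22 + 4·0.23] / 0.45
 = 15 / 0.45
 = 100/3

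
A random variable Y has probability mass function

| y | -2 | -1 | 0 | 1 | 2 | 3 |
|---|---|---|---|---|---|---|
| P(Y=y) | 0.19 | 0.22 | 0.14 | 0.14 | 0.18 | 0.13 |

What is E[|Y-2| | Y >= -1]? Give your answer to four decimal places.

P(Y >= -1) = 0.22 + 0.14 + 0.14 + 0.18 + 0.13 = 0.81.
E[|Y-2| | Y >= -1] = [3·0.22 + 2·0.14 + 1·0.14 + 0·0.18 + 1·0.13] / 0.81
 = 1.21 / 0.81
 = 121/81

1.4938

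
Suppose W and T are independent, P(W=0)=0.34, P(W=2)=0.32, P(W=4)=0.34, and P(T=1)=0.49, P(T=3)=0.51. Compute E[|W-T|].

1.68

E[|W-T|] = Σ_w Σ_t |w-t| · P(W=w)P(T=t)
 = 1·0.1666 + 3·0.1734 + 1·0.1568 + 1·0.1632 + 3·0.1666 + 1·0.1734
 = 0.1666 + 0.5202 + 0.1568 + 0.1632 + 0.4998 + 0.1734
 = 1.68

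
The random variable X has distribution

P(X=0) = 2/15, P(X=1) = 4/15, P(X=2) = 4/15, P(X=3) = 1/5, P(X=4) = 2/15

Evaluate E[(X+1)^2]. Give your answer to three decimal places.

E[(X+1)^2] = Σ (x+1)^2·P(X=x)
 = 1·2/15 + 4·4/15 + 9·4/15 + 16·1/5 + 25·2/15
 = 2/15 + 16/15 + 12/5 + 16/5 + 10/3
 = 152/15

10.133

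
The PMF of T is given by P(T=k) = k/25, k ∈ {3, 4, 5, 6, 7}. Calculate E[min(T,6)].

5.12

E[min(T,6)] = Σ min(t,6)·P(T=t)
 = 3·3/25 + 4·4/25 + 5·1/5 + 6·6/25 + 6·7/25
 = 9/25 + 16/25 + 1 + 36/25 + 42/25
 = 128/25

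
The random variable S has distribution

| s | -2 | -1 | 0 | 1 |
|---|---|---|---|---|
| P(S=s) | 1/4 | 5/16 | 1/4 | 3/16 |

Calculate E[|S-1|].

1.625

E[|S-1|] = Σ |s-1|·P(S=s)
 = 3·1/4 + 2·5/16 + 1·1/4 + 0·3/16
 = 3/4 + 5/8 + 1/4 + 0
 = 13/8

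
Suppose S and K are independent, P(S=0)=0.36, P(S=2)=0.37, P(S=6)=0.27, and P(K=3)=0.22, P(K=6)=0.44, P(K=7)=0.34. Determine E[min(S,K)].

E[min(S,K)] = Σ_s Σ_k min(s,k) · P(S=s)P(K=k)
 = 0·0.0792 + 0·0.1584 + 0·0.1224 + 2·0.0814 + 2·0.1628 + 2·0.1258 + 3·0.0594 + 6·0.1188 + 6·0.0918
 = 0 + 0 + 0 + 0.1628 + 0.3256 + 0.2516 + 0.1782 + 0.7128 + 0.5508
 = 2.1818

2.1818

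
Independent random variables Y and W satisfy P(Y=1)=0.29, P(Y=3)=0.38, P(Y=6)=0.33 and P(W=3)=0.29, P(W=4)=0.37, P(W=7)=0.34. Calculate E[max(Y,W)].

E[max(Y,W)] = Σ_y Σ_w max(y,w) · P(Y=y)P(W=w)
 = 3·0.0841 + 4·0.1073 + 7·0.0986 + 3·0.1102 + 4·0.1406 + 7·0.1292 + 6·0.0957 + 6·0.1221 + 7·0.1122
 = 0.2523 + 0.4292 + 0.6902 + 0.3306 + 0.5624 + 0.9044 + 0.5742 + 0.7326 + 0.7854
 = 5.2613

5.2613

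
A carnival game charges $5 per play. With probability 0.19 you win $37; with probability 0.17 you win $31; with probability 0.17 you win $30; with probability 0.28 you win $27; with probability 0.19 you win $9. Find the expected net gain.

E[payout] = 37·0.19 + 31·0.17 + 30·0.17 + 27·0.28 + 9·0.19
 = 7.03 + 5.27 + 5.1 + 7.56 + 1.71
 = 26.67
Net = 26.67 - 5 = 21.67

21.67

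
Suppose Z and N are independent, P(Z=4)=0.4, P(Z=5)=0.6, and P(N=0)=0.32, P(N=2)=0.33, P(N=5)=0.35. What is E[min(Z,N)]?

E[min(Z,N)] = Σ_z Σ_n min(z,n) · P(Z=z)P(N=n)
 = 0·0.128 + 2·0.132 + 4·0.14 + 0·0.192 + 2·0.198 + 5·0.21
 = 0 + 0.264 + 0.56 + 0 + 0.396 + 1.05
 = 2.27

2.27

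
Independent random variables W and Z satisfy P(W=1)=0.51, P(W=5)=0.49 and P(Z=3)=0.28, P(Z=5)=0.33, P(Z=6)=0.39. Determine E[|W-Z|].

E[|W-Z|] = Σ_w Σ_z |w-z| · P(W=w)P(Z=z)
 = 2·0.1428 + 4·0.1683 + 5·0.1989 + 2·0.1372 + 0·0.1617 + 1·0.1911
 = 0.2856 + 0.6732 + 0.9945 + 0.2744 + 0 + 0.1911
 = 2.4188

2.4188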